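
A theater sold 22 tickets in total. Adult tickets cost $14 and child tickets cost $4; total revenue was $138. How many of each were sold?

Let a = adult tickets, c = child tickets.
  a + c = 22
  14a + 4c = 138
Row-reduce the augmented matrix:
R2 ← R2 − 14·R1.
R2 ← R2 / (-10).
R1 ← R1 − 1·R2.
Reading off the reduced rows gives a = 5, c = 17.

adult tickets: 5, child tickets: 17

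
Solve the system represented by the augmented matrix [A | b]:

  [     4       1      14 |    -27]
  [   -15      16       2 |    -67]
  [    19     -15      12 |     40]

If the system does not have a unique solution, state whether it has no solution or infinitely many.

Row-reduce:
R1 ← R1 / (4).
R2 ← R2 + 15·R1.
R3 ← R3 − 19·R1.
R2 ← R2 / (79/4).
R1 ← R1 − 1/4·R2.
R3 ← R3 + 79/4·R2.
Rank is 2 with 3 unknowns, leaving x_3 free.

infinitely many solutions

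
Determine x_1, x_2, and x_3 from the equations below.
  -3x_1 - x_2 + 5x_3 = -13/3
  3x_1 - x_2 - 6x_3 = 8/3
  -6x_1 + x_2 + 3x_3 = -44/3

x_1 = 3, x_2 = 1/3, x_3 = 1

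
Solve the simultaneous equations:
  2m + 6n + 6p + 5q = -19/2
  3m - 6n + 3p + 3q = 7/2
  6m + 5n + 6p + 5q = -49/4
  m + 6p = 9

Row-reduce the augmented matrix:
R1 ← R1 / (2).
R2 ← R2 − 3·R1.
R3 ← R3 − 6·R1.
R4 ← R4 − 1·R1.
R2 ← R2 / (-15).
R1 ← R1 − 3·R2.
R3 ← R3 + 13·R2.
R4 ← R4 + 3·R2.
R3 ← R3 / (-34/5).
R1 ← R1 − 9/5·R3.
R2 ← R2 − 2/5·R3.
R4 ← R4 − 21/5·R3.
R4 ← R4 / (-365/68).
R1 ← R1 + 1/68·R4.
R2 ← R2 + 1/17·R4.
R3 ← R3 − 61/68·R4.
Reading off the reduced rows gives m = -1, n = -5/4, p = 5/3, q = -2.

m = -1, n = -5/4, p = 5/3, q = -2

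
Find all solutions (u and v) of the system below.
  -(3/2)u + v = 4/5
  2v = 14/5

u = 2/5, v = 7/5

Row-reduce the augmented matrix:
R1 ← R1 / (-3/2).
R2 ← R2 / (2).
R1 ← R1 + 2/3·R2.
Reading off the reduced rows gives u = 2/5, v = 7/5.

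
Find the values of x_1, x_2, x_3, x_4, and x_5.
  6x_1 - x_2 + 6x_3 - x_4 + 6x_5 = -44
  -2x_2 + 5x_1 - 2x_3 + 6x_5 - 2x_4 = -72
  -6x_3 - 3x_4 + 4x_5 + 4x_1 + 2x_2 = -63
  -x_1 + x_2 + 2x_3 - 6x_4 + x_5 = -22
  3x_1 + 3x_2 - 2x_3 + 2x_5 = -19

Row-reduce the augmented matrix:
R1 ← R1 / (6).
R2 ← R2 − 5·R1.
R3 ← R3 − 4·R1.
R4 ← R4 + 1·R1.
R5 ← R5 − 3·R1.
R2 ← R2 / (-7/6).
R1 ← R1 + 1/6·R2.
R3 ← R3 − 8/3·R2.
R4 ← R4 − 5/6·R2.
R5 ← R5 − 7/2·R2.
R3 ← R3 / (-26).
R1 ← R1 − 2·R3.
R2 ← R2 − 6·R3.
R4 ← R4 + 2·R3.
R5 ← R5 + 26·R3.
R4 ← R4 / (-86/13).
R1 ← R1 + 5/13·R4.
R2 ← R2 + 2/13·R4.
R3 ← R3 − 5/26·R4.
R5 ← R5 − 2·R4.
R5 ← R5 / (145/301).
R1 ← R1 − 533/602·R5.
R2 ← R2 + 117/301·R5.
R3 ← R3 + 17/1204·R5.
R4 ← R4 + 33/86·R5.
Reading off the reduced rows gives x_1 = -4, x_2 = 3, x_3 = 3, x_4 = 5, x_5 = -5.

x_1 = -4, x_2 = 3, x_3 = 3, x_4 = 5, x_5 = -5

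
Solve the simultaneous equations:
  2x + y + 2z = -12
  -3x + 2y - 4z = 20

infinitely many solutions

Row-reduce:
R1 ← R1 / (2).
R2 ← R2 + 3·R1.
R2 ← R2 / (7/2).
R1 ← R1 − 1/2·R2.
Rank is 2 with 3 unknowns, leaving z free.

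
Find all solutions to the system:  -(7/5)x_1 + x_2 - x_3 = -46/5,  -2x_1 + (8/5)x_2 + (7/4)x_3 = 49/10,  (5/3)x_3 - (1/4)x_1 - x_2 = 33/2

x_1 = -2, x_2 = -6, x_3 = 6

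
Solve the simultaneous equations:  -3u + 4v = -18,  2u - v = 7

u = 2, v = -3

Row-reduce the augmented matrix:
R1 ← R1 / (-3).
R2 ← R2 − 2·R1.
R2 ← R2 / (5/3).
R1 ← R1 + 4/3·R2.
Reading off the reduced rows gives u = 2, v = -3.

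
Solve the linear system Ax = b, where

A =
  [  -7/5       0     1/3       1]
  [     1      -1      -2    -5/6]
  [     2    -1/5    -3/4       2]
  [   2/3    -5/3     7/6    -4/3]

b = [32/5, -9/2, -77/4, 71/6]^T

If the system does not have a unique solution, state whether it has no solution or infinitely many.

x_1 = -6, x_2 = -5, x_3 = 3, x_4 = -3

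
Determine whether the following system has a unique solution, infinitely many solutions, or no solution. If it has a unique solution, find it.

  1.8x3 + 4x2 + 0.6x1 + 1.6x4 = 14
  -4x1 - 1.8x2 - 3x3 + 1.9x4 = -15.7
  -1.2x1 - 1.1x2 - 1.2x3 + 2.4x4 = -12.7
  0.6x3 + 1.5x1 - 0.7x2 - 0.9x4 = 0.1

x1 = 1, x2 = 5, x3 = -1, x4 = -3

Row-reduce the augmented matrix:
R1 ← R1 / (3/5).
R2 ← R2 + 4·R1.
R3 ← R3 + 6/5·R1.
R4 ← R4 − 3/2·R1.
R2 ← R2 / (373/15).
R1 ← R1 − 20/3·R2.
R3 ← R3 − 69/10·R2.
R4 ← R4 + 107/10·R2.
R3 ← R3 / (-363/3730).
R1 ← R1 − 219/373·R3.
R2 ← R2 − 135/373·R3.
R4 ← R4 + 51/1865·R3.
R4 ← R4 / (-19/220).
R1 ← R1 − 265/22·R4.
R2 ← R2 − 92/11·R4.
R3 ← R3 + 1433/66·R4.
Reading off the reduced rows gives x1 = 1, x2 = 5, x3 = -1, x4 = -3.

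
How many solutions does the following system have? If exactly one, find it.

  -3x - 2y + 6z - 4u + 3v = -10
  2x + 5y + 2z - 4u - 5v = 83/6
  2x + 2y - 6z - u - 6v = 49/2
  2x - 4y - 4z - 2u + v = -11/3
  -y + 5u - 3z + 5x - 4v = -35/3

x = -3, y = 5/2, z = -8/3, u = -3/2, v = -4/3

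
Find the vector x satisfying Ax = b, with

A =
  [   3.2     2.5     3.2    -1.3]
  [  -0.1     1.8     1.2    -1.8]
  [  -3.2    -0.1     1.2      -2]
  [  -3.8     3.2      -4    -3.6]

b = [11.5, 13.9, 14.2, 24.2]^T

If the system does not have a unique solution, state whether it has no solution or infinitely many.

Row-reduce the augmented matrix:
R1 ← R1 / (16/5).
R2 ← R2 + 1/10·R1.
R3 ← R3 + 16/5·R1.
R4 ← R4 + 19/5·R1.
R2 ← R2 / (601/320).
R1 ← R1 − 25/32·R2.
R3 ← R3 − 12/5·R2.
R4 ← R4 − 987/160·R2.
R3 ← R3 / (1646/601).
R1 ← R1 − 276/601·R3.
R2 ← R2 − 416/601·R3.
R4 ← R4 + 13432/3005·R3.
R4 ← R4 / (-13276/20575).
R1 ← R1 − 2133/4115·R4.
R2 ← R2 + 3047/4115·R4.
R3 ← R3 + 5697/16460·R4.
Reading off the reduced rows gives x_1 = -1, x_2 = 2, x_3 = 1, x_4 = -5.

x_1 = -1, x_2 = 2, x_3 = 1, x_4 = -5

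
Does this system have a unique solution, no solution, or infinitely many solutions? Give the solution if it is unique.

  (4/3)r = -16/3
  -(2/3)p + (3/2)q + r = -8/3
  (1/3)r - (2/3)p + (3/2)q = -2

Row-reduce:
Swap R1 and R2.
R1 ← R1 / (-2/3).
R3 ← R3 + 2/3·R1.
R2 ← R2 / (4/3).
R1 ← R1 + 3/2·R2.
R3 ← R3 + 2/3·R2.
Row 3 reduces to 0 = -2, a contradiction. The system is inconsistent.

no solution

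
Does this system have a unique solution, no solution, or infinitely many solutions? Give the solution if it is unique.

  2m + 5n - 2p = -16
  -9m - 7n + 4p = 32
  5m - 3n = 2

Row-reduce:
R1 ← R1 / (2).
R2 ← R2 + 9·R1.
R3 ← R3 − 5·R1.
R2 ← R2 / (31/2).
R1 ← R1 − 5/2·R2.
R3 ← R3 + 31/2·R2.
Row 3 reduces to 0 = 2, a contradiction. The system is inconsistent.

no solution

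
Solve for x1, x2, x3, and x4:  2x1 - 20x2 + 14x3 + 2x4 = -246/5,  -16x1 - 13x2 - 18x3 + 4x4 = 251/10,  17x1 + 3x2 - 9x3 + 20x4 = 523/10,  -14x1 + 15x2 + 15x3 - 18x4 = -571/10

x1 = 7/5, x2 = 1/2, x3 = -3, x4 = 0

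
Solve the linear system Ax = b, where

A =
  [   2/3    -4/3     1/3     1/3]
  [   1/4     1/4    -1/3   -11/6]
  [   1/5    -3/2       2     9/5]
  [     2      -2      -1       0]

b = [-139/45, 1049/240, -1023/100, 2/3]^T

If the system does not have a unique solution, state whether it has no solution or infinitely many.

Row-reduce the augmented matrix:
R1 ← R1 / (2/3).
R2 ← R2 − 1/4·R1.
R3 ← R3 − 1/5·R1.
R4 ← R4 − 2·R1.
R2 ← R2 / (3/4).
R1 ← R1 + 2·R2.
R3 ← R3 + 11/10·R2.
R4 ← R4 − 2·R2.
R3 ← R3 / (221/180).
R1 ← R1 + 13/18·R3.
R2 ← R2 + 11/18·R3.
R4 ← R4 + 7/9·R3.
R4 ← R4 / (769/221).
R1 ← R1 + 92/17·R4.
R2 ← R2 + 706/221·R4.
R3 ← R3 + 211/221·R4.
Reading off the reduced rows gives x_1 = 3/4, x_2 = 5/3, x_3 = -5/2, x_4 = -8/5.

x_1 = 3/4, x_2 = 5/3, x_3 = -5/2, x_4 = -8/5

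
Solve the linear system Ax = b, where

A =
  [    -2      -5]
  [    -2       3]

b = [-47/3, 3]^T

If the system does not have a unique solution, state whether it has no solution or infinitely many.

Row-reduce the augmented matrix:
R1 ← R1 / (-2).
R2 ← R2 + 2·R1.
R2 ← R2 / (8).
R1 ← R1 − 5/2·R2.
Reading off the reduced rows gives x_1 = 2, x_2 = 7/3.

x_1 = 2, x_2 = 7/3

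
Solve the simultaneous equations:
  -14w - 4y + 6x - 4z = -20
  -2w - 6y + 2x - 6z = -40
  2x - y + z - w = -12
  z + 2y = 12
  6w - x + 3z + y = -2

Row-reduce the augmented matrix:
R1 ← R1 / (6).
R2 ← R2 − 2·R1.
R3 ← R3 − 2·R1.
R5 ← R5 + 1·R1.
R2 ← R2 / (-14/3).
R1 ← R1 + 2/3·R2.
R3 ← R3 − 1/3·R2.
R4 ← R4 − 2·R2.
R5 ← R5 − 1/3·R2.
R3 ← R3 / (2).
R2 ← R2 − 1·R3.
R4 ← R4 + 1·R3.
R5 ← R5 − 2·R3.
R4 ← R4 / (43/14).
R1 ← R1 + 19/7·R4.
R2 ← R2 + 5/2·R4.
R3 ← R3 − 27/14·R4.
R5 reduces to 0 = 0, so the extra equation is consistent.
Reading off the reduced rows gives x = -4, y = 6, z = 0, w = -2.

x = -4, y = 6, z = 0, w = -2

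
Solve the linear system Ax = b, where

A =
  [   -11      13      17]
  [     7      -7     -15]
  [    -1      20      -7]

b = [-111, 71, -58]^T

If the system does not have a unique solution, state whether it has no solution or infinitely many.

x_1 = 5, x_2 = -3, x_3 = -1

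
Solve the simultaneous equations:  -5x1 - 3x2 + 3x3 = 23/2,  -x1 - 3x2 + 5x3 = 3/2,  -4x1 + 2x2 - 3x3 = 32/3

Row-reduce the augmented matrix:
R1 ← R1 / (-5).
R2 ← R2 + 1·R1.
R3 ← R3 + 4·R1.
R2 ← R2 / (-12/5).
R1 ← R1 − 3/5·R2.
R3 ← R3 − 22/5·R2.
R3 ← R3 / (8/3).
R1 ← R1 − 1/2·R3.
R2 ← R2 + 11/6·R3.
Reading off the reduced rows gives x1 = -5/2, x2 = 1/3, x3 = 0.

x1 = -5/2, x2 = 1/3, x3 = 0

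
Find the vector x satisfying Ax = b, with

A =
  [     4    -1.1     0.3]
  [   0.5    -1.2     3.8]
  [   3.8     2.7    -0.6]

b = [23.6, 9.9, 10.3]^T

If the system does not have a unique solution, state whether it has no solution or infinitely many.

Row-reduce the augmented matrix:
R1 ← R1 / (4).
R2 ← R2 − 1/2·R1.
R3 ← R3 − 19/5·R1.
R2 ← R2 / (-17/16).
R1 ← R1 + 11/40·R2.
R3 ← R3 − 749/200·R2.
R3 ← R3 / (52601/4250).
R1 ← R1 + 382/425·R3.
R2 ← R2 + 301/85·R3.
Reading off the reduced rows gives x_1 = 5, x_2 = -3, x_3 = 1.

x_1 = 5, x_2 = -3, x_3 = 1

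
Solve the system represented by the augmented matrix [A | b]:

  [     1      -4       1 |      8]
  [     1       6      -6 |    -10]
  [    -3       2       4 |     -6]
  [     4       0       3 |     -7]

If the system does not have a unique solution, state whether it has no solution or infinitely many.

Row-reduce the augmented matrix:
R2 ← R2 − 1·R1.
R3 ← R3 + 3·R1.
R4 ← R4 − 4·R1.
R2 ← R2 / (10).
R1 ← R1 + 4·R2.
R3 ← R3 + 10·R2.
R4 ← R4 − 16·R2.
Swap R3 and R4.
R3 ← R3 / (51/5).
R1 ← R1 + 9/5·R3.
R2 ← R2 + 7/10·R3.
R4 reduces to 0 = 0, so the extra equation is consistent.
Reading off the reduced rows gives x_1 = -1, x_2 = -5/2, x_3 = -1.

x_1 = -1, x_2 = -5/2, x_3 = -1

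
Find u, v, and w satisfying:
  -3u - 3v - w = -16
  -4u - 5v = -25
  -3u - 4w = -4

u = 0, v = 5, w = 1

Row-reduce the augmented matrix:
R1 ← R1 / (-3).
R2 ← R2 + 4·R1.
R3 ← R3 + 3·R1.
R2 ← R2 / (-1).
R1 ← R1 − 1·R2.
R3 ← R3 − 3·R2.
R1 ← R1 − 5/3·R3.
R2 ← R2 + 4/3·R3.
Reading off the reduced rows gives u = 0, v = 5, w = 1.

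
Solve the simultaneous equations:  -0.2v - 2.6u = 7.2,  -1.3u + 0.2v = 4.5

u = -3, v = 3

Row-reduce the augmented matrix:
R1 ← R1 / (-13/5).
R2 ← R2 + 13/10·R1.
R2 ← R2 / (3/10).
R1 ← R1 − 1/13·R2.
Reading off the reduced rows gives u = -3, v = 3.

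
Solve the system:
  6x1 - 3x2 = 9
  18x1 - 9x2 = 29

no solution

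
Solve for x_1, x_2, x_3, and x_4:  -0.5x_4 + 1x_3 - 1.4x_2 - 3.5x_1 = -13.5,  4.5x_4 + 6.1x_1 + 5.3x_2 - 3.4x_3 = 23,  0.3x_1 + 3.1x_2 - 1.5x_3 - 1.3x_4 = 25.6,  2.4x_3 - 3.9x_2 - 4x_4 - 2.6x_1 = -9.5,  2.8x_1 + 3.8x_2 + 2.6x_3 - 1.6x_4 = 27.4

x_1 = 2, x_2 = 5, x_3 = -2, x_4 = -5

Row-reduce the augmented matrix:
R1 ← R1 / (-7/2).
R2 ← R2 − 61/10·R1.
R3 ← R3 − 3/10·R1.
R4 ← R4 + 13/5·R1.
R5 ← R5 − 14/5·R1.
R2 ← R2 / (143/50).
R1 ← R1 − 2/5·R2.
R3 ← R3 − 149/50·R2.
R4 ← R4 + 143/50·R2.
R5 ← R5 − 67/25·R2.
R3 ← R3 / (3127/10010).
R1 ← R1 + 54/1001·R3.
R2 ← R2 + 580/1001·R3.
R5 ← R5 − 24789/5005·R3.
Swap R4 and R5.
R4 ← R4 / (1185676/15635).
R1 ← R1 + 3907/3127·R4.
R2 ← R2 + 25750/3127·R4.
R3 ← R3 + 51288/3127·R4.
R5 reduces to 0 = 0, so the extra equation is consistent.
Reading off the reduced rows gives x_1 = 2, x_2 = 5, x_3 = -2, x_4 = -5.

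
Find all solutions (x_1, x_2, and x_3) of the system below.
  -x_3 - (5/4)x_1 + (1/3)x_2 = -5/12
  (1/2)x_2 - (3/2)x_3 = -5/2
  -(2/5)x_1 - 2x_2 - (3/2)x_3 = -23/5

Row-reduce the augmented matrix:
R1 ← R1 / (-5/4).
R3 ← R3 + 2/5·R1.
R2 ← R2 / (1/2).
R1 ← R1 + 4/15·R2.
R3 ← R3 + 158/75·R2.
R3 ← R3 / (-15/2).
R2 ← R2 + 3·R3.
Reading off the reduced rows gives x_1 = -1, x_2 = 1, x_3 = 2.

x_1 = -1, x_2 = 1, x_3 = 2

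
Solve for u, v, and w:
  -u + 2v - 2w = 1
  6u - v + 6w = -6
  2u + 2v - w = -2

u = -1, v = 0, w = 0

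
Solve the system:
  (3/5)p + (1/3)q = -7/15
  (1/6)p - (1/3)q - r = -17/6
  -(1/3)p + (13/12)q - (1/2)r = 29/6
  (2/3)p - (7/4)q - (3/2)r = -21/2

p = -3, q = 4, r = 1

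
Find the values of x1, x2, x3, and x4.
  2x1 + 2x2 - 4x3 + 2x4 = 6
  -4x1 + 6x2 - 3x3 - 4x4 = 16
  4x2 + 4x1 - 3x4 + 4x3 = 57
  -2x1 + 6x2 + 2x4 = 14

x1 = 5, x2 = 5, x3 = 2, x4 = -3

Row-reduce the augmented matrix:
R1 ← R1 / (2).
R2 ← R2 + 4·R1.
R3 ← R3 − 4·R1.
R4 ← R4 + 2·R1.
R2 ← R2 / (10).
R1 ← R1 − 1·R2.
R4 ← R4 − 8·R2.
R3 ← R3 / (12).
R1 ← R1 + 9/10·R3.
R2 ← R2 + 11/10·R3.
R4 ← R4 − 24/5·R3.
R4 ← R4 / (34/5).
R1 ← R1 − 19/40·R4.
R2 ← R2 + 77/120·R4.
R3 ← R3 + 7/12·R4.
Reading off the reduced rows gives x1 = 5, x2 = 5, x3 = 2, x4 = -3.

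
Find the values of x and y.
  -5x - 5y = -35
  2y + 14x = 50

x = 3, y = 4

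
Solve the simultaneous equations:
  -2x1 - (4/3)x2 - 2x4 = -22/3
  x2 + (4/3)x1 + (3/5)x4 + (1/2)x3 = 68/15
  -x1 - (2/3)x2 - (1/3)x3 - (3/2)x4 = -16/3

Row-reduce:
R1 ← R1 / (-2).
R2 ← R2 − 4/3·R1.
R3 ← R3 + 1·R1.
R2 ← R2 / (1/9).
R1 ← R1 − 2/3·R2.
R3 ← R3 / (-1/3).
R1 ← R1 + 3·R3.
R2 ← R2 − 9/2·R3.
Rank is 3 with 4 unknowns, leaving x4 free.

infinitely many solutions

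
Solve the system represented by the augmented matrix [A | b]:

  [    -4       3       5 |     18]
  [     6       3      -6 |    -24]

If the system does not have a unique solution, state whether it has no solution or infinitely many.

infinitely many solutions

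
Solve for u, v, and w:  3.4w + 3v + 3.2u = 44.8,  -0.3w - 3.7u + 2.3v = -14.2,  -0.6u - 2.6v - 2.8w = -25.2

u = 6, v = 4, w = 4

Row-reduce the augmented matrix:
R1 ← R1 / (16/5).
R2 ← R2 + 37/10·R1.
R3 ← R3 + 3/5·R1.
R2 ← R2 / (923/160).
R1 ← R1 − 15/16·R2.
R3 ← R3 + 163/80·R2.
R3 ← R3 / (-4061/4615).
R1 ← R1 − 436/923·R3.
R2 ← R2 − 581/923·R3.
Reading off the reduced rows gives u = 6, v = 4, w = 4.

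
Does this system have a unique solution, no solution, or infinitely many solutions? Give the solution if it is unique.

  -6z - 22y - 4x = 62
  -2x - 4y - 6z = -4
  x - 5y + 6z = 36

no solution

Row-reduce:
R1 ← R1 / (-4).
R2 ← R2 + 2·R1.
R3 ← R3 − 1·R1.
R2 ← R2 / (7).
R1 ← R1 − 11/2·R2.
R3 ← R3 + 21/2·R2.
Row 3 reduces to 0 = -1, a contradiction. The system is inconsistent.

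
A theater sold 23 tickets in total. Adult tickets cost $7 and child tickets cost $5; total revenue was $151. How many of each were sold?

Let a = adult tickets, c = child tickets.
  c + a = 23
  7a + 5c = 151
Row-reduce the augmented matrix:
R2 ← R2 − 7·R1.
R2 ← R2 / (-2).
R1 ← R1 − 1·R2.
Reading off the reduced rows gives a = 18, c = 5.

adult tickets: 18, child tickets: 5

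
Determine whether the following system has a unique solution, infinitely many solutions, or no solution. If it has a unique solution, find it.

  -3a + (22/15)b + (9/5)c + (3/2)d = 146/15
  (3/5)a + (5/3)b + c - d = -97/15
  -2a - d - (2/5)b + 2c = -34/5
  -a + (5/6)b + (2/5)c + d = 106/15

no solution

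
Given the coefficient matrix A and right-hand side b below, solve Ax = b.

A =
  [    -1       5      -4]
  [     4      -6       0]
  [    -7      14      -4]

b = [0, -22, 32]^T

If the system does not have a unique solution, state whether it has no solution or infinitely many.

no solution

Row-reduce:
R1 ← R1 / (-1).
R2 ← R2 − 4·R1.
R3 ← R3 + 7·R1.
R2 ← R2 / (14).
R1 ← R1 + 5·R2.
R3 ← R3 + 21·R2.
Row 3 reduces to 0 = -1, a contradiction. The system is inconsistent.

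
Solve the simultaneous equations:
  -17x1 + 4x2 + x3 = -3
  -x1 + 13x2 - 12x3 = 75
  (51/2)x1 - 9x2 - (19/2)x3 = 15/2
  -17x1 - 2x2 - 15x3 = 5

no solution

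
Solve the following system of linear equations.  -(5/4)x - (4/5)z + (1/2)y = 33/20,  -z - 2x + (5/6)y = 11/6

infinitely many solutions

Row-reduce:
R1 ← R1 / (-5/4).
R2 ← R2 + 2·R1.
R2 ← R2 / (1/30).
R1 ← R1 + 2/5·R2.
Rank is 2 with 3 unknowns, leaving z free.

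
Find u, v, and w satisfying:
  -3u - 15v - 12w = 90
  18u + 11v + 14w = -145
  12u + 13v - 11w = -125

u = -5, v = -5, w = 0

Row-reduce the augmented matrix:
R1 ← R1 / (-3).
R2 ← R2 − 18·R1.
R3 ← R3 − 12·R1.
R2 ← R2 / (-79).
R1 ← R1 − 5·R2.
R3 ← R3 + 47·R2.
R3 ← R3 / (-1935/79).
R1 ← R1 − 26/79·R3.
R2 ← R2 − 58/79·R3.
Reading off the reduced rows gives u = -5, v = -5, w = 0.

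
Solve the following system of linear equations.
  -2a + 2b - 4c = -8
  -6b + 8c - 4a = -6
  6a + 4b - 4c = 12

Row-reduce:
R1 ← R1 / (-2).
R2 ← R2 + 4·R1.
R3 ← R3 − 6·R1.
R2 ← R2 / (-10).
R1 ← R1 + 1·R2.
R3 ← R3 − 10·R2.
Row 3 reduces to 0 = -2, a contradiction. The system is inconsistent.

no solution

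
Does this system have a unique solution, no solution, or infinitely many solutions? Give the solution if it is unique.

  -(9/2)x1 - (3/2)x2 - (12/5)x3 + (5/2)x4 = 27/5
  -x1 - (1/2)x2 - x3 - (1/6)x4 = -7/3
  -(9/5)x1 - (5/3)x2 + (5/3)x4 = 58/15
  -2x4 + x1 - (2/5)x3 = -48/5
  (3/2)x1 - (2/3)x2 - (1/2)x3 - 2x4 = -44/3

Row-reduce:
R1 ← R1 / (-9/2).
R2 ← R2 + 1·R1.
R3 ← R3 + 9/5·R1.
R4 ← R4 − 1·R1.
R5 ← R5 − 3/2·R1.
R2 ← R2 / (-1/6).
R1 ← R1 − 1/3·R2.
R3 ← R3 + 16/15·R2.
R4 ← R4 + 1/3·R2.
R5 ← R5 + 7/6·R2.
R3 ← R3 / (296/75).
R1 ← R1 + 2/5·R3.
R2 ← R2 − 14/5·R3.
R5 ← R5 − 59/30·R3.
Swap R4 and R5.
R4 ← R4 / (371/296).
R1 ← R1 + 325/222·R4.
R2 ← R2 − 43/74·R4.
R3 ← R3 − 595/444·R4.
Row 5 reduces to 0 = -4/3, a contradiction. The system is inconsistent.

no solution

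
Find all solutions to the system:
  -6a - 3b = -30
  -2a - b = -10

infinitely many solutions

Row-reduce:
R1 ← R1 / (-6).
R2 ← R2 + 2·R1.
Rank is 1 with 2 unknowns, leaving b free.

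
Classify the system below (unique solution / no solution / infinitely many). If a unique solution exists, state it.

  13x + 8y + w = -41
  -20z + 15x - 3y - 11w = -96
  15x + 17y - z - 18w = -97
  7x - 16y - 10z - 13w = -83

x = -4, y = 1, z = 0, w = 3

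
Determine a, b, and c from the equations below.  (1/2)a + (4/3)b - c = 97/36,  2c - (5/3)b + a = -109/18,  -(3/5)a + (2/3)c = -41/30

a = -1/2, b = 1/3, c = -5/2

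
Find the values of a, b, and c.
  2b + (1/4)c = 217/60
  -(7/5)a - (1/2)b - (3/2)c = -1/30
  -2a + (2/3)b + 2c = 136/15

a = -7/3, b = 8/5, c = 5/3

Row-reduce the augmented matrix:
Swap R1 and R2.
R1 ← R1 / (-7/5).
R3 ← R3 + 2·R1.
R2 ← R2 / (2).
R1 ← R1 − 5/14·R2.
R3 ← R3 − 29/21·R2.
R3 ← R3 / (667/168).
R1 ← R1 − 115/112·R3.
R2 ← R2 − 1/8·R3.
Reading off the reduced rows gives a = -7/3, b = 8/5, c = 5/3.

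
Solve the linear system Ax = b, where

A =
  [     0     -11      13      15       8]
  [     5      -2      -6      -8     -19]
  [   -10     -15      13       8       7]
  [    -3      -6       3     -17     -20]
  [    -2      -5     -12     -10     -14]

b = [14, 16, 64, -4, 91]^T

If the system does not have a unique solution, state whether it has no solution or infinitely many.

x_1 = -5, x_2 = -5, x_3 = -6, x_4 = 3, x_5 = -1

Row-reduce the augmented matrix:
Swap R1 and R2.
R1 ← R1 / (5).
R3 ← R3 + 10·R1.
R4 ← R4 + 3·R1.
R5 ← R5 + 2·R1.
R2 ← R2 / (-11).
R1 ← R1 + 2/5·R2.
R3 ← R3 + 19·R2.
R4 ← R4 + 36/5·R2.
R5 ← R5 + 29/5·R2.
R3 ← R3 / (-236/11).
R1 ← R1 + 92/55·R3.
R2 ← R2 + 13/11·R3.
R4 ← R4 + 501/55·R3.
R5 ← R5 + 1169/55·R3.
R4 ← R4 / (-20321/1180).
R1 ← R1 − 147/295·R4.
R2 ← R2 − 119/236·R4.
R3 ← R3 − 373/236·R4.
R5 ← R5 − 14731/1180·R4.
R5 ← R5 / (118231/20321).
R1 ← R1 + 3211/2903·R5.
R2 ← R2 − 3559/2903·R5.
R3 ← R3 − 9612/20321·R5.
R4 ← R4 − 20777/20321·R5.
Reading off the reduced rows gives x_1 = -5, x_2 = -5, x_3 = -6, x_4 = 3, x_5 = -1.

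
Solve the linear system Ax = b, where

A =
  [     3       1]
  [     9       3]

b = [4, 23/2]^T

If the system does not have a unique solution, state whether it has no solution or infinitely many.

no solution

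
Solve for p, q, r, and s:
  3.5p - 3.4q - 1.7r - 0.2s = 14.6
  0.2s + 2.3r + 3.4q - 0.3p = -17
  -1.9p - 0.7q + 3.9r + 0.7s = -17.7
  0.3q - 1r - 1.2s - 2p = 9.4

Row-reduce the augmented matrix:
R1 ← R1 / (7/2).
R2 ← R2 + 3/10·R1.
R3 ← R3 + 19/10·R1.
R4 ← R4 + 2·R1.
R2 ← R2 / (544/175).
R1 ← R1 + 34/35·R2.
R3 ← R3 + 891/350·R2.
R4 ← R4 + 23/14·R2.
R3 ← R3 / (25793/5440).
R1 ← R1 − 3/16·R3.
R2 ← R2 − 377/544·R3.
R4 ← R4 + 4531/5440·R3.
R4 ← R4 / (-56097/51586).
R1 ← R1 + 756/25793·R4.
R2 ← R2 + 1277/25793·R4.
R3 ← R3 − 4032/25793·R4.
Reading off the reduced rows gives p = 0, q = -2, r = -4, s = -5.

p = 0, q = -2, r = -4, s = -5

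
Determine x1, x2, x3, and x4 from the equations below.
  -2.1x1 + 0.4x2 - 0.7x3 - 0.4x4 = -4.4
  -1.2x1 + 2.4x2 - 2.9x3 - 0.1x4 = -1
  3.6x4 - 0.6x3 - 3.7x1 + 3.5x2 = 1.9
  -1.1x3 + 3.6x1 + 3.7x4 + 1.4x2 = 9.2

x1 = 2, x2 = 3, x3 = 2, x4 = 0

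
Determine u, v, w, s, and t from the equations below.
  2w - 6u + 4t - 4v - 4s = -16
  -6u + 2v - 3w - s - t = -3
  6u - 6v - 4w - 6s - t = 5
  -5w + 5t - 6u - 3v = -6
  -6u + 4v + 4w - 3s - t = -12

Row-reduce the augmented matrix:
R1 ← R1 / (-6).
R2 ← R2 + 6·R1.
R3 ← R3 − 6·R1.
R4 ← R4 + 6·R1.
R5 ← R5 + 6·R1.
R2 ← R2 / (6).
R1 ← R1 − 2/3·R2.
R3 ← R3 + 10·R2.
R4 ← R4 − 1·R2.
R5 ← R5 − 8·R2.
R3 ← R3 / (-31/3).
R1 ← R1 − 2/9·R3.
R2 ← R2 + 5/6·R3.
R4 ← R4 + 37/6·R3.
R5 ← R5 − 26/3·R3.
R4 ← R4 / (201/31).
R1 ← R1 − 7/31·R4.
R2 ← R2 − 28/31·R4.
R3 ← R3 − 15/31·R4.
R5 ← R5 + 223/31·R4.
R5 ← R5 / (1109/402).
R1 ← R1 + 161/402·R5.
R2 ← R2 + 443/402·R5.
R3 ← R3 − 19/134·R5.
R4 ← R4 − 311/402·R5.
Reading off the reduced rows gives u = 1, v = 0, w = -1, s = 1, t = -1.

u = 1, v = 0, w = -1, s = 1, t = -1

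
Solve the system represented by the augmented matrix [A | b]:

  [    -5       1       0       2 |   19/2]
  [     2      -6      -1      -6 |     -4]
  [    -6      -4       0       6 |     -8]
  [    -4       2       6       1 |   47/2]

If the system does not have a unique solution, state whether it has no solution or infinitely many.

Row-reduce the augmented matrix:
R1 ← R1 / (-5).
R2 ← R2 − 2·R1.
R3 ← R3 + 6·R1.
R4 ← R4 + 4·R1.
R2 ← R2 / (-28/5).
R1 ← R1 + 1/5·R2.
R3 ← R3 + 26/5·R2.
R4 ← R4 − 6/5·R2.
R3 ← R3 / (13/14).
R1 ← R1 − 1/28·R3.
R2 ← R2 − 5/28·R3.
R4 ← R4 − 81/14·R3.
R4 ← R4 / (-705/13).
R1 ← R1 + 7/13·R4.
R2 ← R2 + 9/13·R4.
R3 ← R3 − 118/13·R4.
Reading off the reduced rows gives x_1 = -5/2, x_2 = 2, x_3 = 2, x_4 = -5/2.

x_1 = -5/2, x_2 = 2, x_3 = 2, x_4 = -5/2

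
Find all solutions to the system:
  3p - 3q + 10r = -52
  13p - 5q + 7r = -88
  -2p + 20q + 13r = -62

Row-reduce the augmented matrix:
R1 ← R1 / (3).
R2 ← R2 − 13·R1.
R3 ← R3 + 2·R1.
R2 ← R2 / (8).
R1 ← R1 + 1·R2.
R3 ← R3 − 18·R2.
R3 ← R3 / (1217/12).
R1 ← R1 + 29/24·R3.
R2 ← R2 + 109/24·R3.
Reading off the reduced rows gives p = -5, q = -1, r = -4.

p = -5, q = -1, r = -4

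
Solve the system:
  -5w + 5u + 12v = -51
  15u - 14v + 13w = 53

infinitely many solutions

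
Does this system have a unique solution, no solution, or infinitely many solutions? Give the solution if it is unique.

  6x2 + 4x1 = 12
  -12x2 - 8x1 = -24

Row-reduce:
R1 ← R1 / (4).
R2 ← R2 + 8·R1.
Rank is 1 with 2 unknowns, leaving x2 free.

infinitely many solutions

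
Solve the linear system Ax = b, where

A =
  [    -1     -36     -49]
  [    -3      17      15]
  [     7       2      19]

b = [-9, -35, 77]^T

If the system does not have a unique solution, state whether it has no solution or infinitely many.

no solution

Row-reduce:
R1 ← R1 / (-1).
R2 ← R2 + 3·R1.
R3 ← R3 − 7·R1.
R2 ← R2 / (125).
R1 ← R1 − 36·R2.
R3 ← R3 + 250·R2.
Row 3 reduces to 0 = -2, a contradiction. The system is inconsistent.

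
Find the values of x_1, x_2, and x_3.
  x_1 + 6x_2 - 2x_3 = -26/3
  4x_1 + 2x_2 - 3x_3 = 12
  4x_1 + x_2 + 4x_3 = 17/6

Row-reduce the augmented matrix:
R2 ← R2 − 4·R1.
R3 ← R3 − 4·R1.
R2 ← R2 / (-22).
R1 ← R1 − 6·R2.
R3 ← R3 + 23·R2.
R3 ← R3 / (149/22).
R1 ← R1 + 7/11·R3.
R2 ← R2 + 5/22·R3.
Reading off the reduced rows gives x_1 = 3, x_2 = -5/2, x_3 = -5/3.

x_1 = 3, x_2 = -5/2, x_3 = -5/3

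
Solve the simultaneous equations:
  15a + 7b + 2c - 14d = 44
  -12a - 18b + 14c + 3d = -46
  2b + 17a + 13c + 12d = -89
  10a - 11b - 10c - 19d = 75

a = -1, b = 1, c = -2, d = -4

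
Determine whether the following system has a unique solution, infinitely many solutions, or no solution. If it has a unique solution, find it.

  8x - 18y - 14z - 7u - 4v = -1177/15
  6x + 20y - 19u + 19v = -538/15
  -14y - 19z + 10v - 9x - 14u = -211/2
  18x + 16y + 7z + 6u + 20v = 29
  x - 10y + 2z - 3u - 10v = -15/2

x = -1/2, y = 4/3, z = 8/3, u = 7/3, v = -4/5

Row-reduce the augmented matrix:
R1 ← R1 / (8).
R2 ← R2 − 6·R1.
R3 ← R3 + 9·R1.
R4 ← R4 − 18·R1.
R5 ← R5 − 1·R1.
R2 ← R2 / (67/2).
R1 ← R1 + 9/4·R2.
R3 ← R3 + 137/4·R2.
R4 ← R4 − 113/2·R2.
R5 ← R5 + 31/4·R2.
R3 ← R3 / (-1609/67).
R1 ← R1 + 70/67·R3.
R2 ← R2 − 21/67·R3.
R4 ← R4 − 1393/67·R3.
R5 ← R5 − 414/67·R3.
R4 ← R4 / (44509/3218).
R1 ← R1 + 757/3218·R4.
R2 ← R2 + 1415/1609·R4.
R3 ← R3 − 4815/3218·R4.
R5 ← R5 + 46827/3218·R4.
R5 ← R5 / (879603/44509).
R1 ← R1 − 1519/44509·R5.
R2 ← R2 − 182279/89018·R5.
R3 ← R3 + 129548/44509·R5.
R4 ← R4 − 51907/44509·R5.
Reading off the reduced rows gives x = -1/2, y = 4/3, z = 8/3, u = 7/3, v = -4/5.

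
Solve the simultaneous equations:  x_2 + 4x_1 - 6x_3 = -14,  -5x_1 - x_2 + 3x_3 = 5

infinitely many solutions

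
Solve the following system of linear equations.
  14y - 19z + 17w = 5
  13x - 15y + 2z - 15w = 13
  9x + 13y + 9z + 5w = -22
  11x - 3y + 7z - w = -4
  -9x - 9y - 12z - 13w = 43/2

no solution

Row-reduce:
Swap R1 and R2.
R1 ← R1 / (13).
R3 ← R3 − 9·R1.
R4 ← R4 − 11·R1.
R5 ← R5 + 9·R1.
R2 ← R2 / (14).
R1 ← R1 + 15/13·R2.
R3 ← R3 − 304/13·R2.
R4 ← R4 − 126/13·R2.
R5 ← R5 + 252/13·R2.
R3 ← R3 / (3581/91).
R1 ← R1 + 257/182·R3.
R2 ← R2 + 19/14·R3.
R4 ← R4 − 240/13·R3.
R5 ← R5 + 480/13·R3.
R4 ← R4 / (21583/3581).
R1 ← R1 + 1573/7162·R4.
R2 ← R2 − 5483/7162·R4.
R3 ← R3 + 1184/3581·R4.
R5 ← R5 + 43166/3581·R4.
Row 5 reduces to 0 = 1/2, a contradiction. The system is inconsistent.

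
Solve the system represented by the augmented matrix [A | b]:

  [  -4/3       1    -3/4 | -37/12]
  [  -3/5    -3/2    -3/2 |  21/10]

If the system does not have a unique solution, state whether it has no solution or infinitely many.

infinitely many solutions

Row-reduce:
R1 ← R1 / (-4/3).
R2 ← R2 + 3/5·R1.
R2 ← R2 / (-39/20).
R1 ← R1 + 3/4·R2.
Rank is 2 with 3 unknowns, leaving x_3 free.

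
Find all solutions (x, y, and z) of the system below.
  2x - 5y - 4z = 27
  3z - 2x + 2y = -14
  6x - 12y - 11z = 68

Row-reduce:
R1 ← R1 / (2).
R2 ← R2 + 2·R1.
R3 ← R3 − 6·R1.
R2 ← R2 / (-3).
R1 ← R1 + 5/2·R2.
R3 ← R3 − 3·R2.
Rank is 2 with 3 unknowns, leaving z free.

infinitely many solutions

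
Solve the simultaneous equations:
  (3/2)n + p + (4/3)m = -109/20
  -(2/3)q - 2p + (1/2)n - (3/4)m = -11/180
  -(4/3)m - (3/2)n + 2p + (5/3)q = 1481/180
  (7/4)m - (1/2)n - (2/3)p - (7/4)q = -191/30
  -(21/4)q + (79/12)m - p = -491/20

m = -12/5, n = -3/2, p = 0, q = 5/3

Row-reduce the augmented matrix:
R1 ← R1 / (4/3).
R2 ← R2 + 3/4·R1.
R3 ← R3 + 4/3·R1.
R4 ← R4 − 7/4·R1.
R5 ← R5 − 79/12·R1.
R2 ← R2 / (43/32).
R1 ← R1 − 9/8·R2.
R4 ← R4 + 79/32·R2.
R5 ← R5 + 237/32·R2.
R3 ← R3 / (3).
R1 ← R1 − 84/43·R3.
R2 ← R2 + 46/43·R3.
R4 ← R4 + 596/129·R3.
R5 ← R5 + 596/43·R3.
R4 ← R4 / (-1895/4644).
R1 ← R1 + 68/129·R4.
R2 ← R2 − 38/387·R4.
R3 ← R3 − 5/9·R4.
R5 ← R5 + 1895/1548·R4.
R5 reduces to 0 = 0, so the extra equation is consistent.
Reading off the reduced rows gives m = -12/5, n = -3/2, p = 0, q = 5/3.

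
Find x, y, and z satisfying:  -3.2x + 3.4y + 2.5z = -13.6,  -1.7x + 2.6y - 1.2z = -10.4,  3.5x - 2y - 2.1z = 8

x = 0, y = -4, z = 0

Row-reduce the augmented matrix:
R1 ← R1 / (-16/5).
R2 ← R2 + 17/10·R1.
R3 ← R3 − 7/2·R1.
R2 ← R2 / (127/160).
R1 ← R1 + 17/16·R2.
R3 ← R3 − 55/32·R2.
R3 ← R3 / (3879/635).
R1 ← R1 + 529/127·R3.
R2 ← R2 + 809/254·R3.
Reading off the reduced rows gives x = 0, y = -4, z = 0.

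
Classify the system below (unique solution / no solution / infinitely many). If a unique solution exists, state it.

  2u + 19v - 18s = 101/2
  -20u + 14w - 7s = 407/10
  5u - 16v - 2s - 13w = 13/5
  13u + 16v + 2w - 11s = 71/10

u = -2, v = 1/2, w = -6/5, s = -5/2

Row-reduce the augmented matrix:
R1 ← R1 / (2).
R2 ← R2 + 20·R1.
R3 ← R3 − 5·R1.
R4 ← R4 − 13·R1.
R2 ← R2 / (190).
R1 ← R1 − 19/2·R2.
R3 ← R3 + 127/2·R2.
R4 ← R4 + 215/2·R2.
R3 ← R3 / (-1581/190).
R1 ← R1 + 7/10·R3.
R2 ← R2 − 7/95·R3.
R4 ← R4 − 377/38·R3.
R4 ← R4 / (-2351/102).
R1 ← R1 − 203/102·R4.
R2 ← R2 + 59/51·R4.
R3 ← R3 − 239/102·R4.
Reading off the reduced rows gives u = -2, v = 1/2, w = -6/5, s = -5/2.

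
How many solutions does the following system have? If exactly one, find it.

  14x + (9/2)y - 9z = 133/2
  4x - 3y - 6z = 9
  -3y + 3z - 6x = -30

no solution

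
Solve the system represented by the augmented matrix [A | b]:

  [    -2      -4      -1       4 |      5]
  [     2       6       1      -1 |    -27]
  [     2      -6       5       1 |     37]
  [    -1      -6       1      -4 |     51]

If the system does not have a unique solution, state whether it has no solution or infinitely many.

Row-reduce the augmented matrix:
R1 ← R1 / (-2).
R2 ← R2 − 2·R1.
R3 ← R3 − 2·R1.
R4 ← R4 + 1·R1.
R2 ← R2 / (2).
R1 ← R1 − 2·R2.
R3 ← R3 + 10·R2.
R4 ← R4 + 4·R2.
R3 ← R3 / (4).
R1 ← R1 − 1/2·R3.
R4 ← R4 − 3/2·R3.
R4 ← R4 / (-15/2).
R1 ← R1 + 15/2·R4.
R2 ← R2 − 3/2·R4.
R3 ← R3 − 5·R4.
Reading off the reduced rows gives x_1 = -2, x_2 = -5, x_3 = 3, x_4 = -4.

x_1 = -2, x_2 = -5, x_3 = 3, x_4 = -4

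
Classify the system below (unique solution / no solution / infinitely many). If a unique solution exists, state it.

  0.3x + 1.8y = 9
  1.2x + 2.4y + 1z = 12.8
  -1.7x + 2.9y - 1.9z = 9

Row-reduce the augmented matrix:
R1 ← R1 / (3/10).
R2 ← R2 − 6/5·R1.
R3 ← R3 + 17/10·R1.
R2 ← R2 / (-24/5).
R1 ← R1 − 6·R2.
R3 ← R3 − 131/10·R2.
R3 ← R3 / (199/240).
R1 ← R1 − 5/4·R3.
R2 ← R2 + 5/24·R3.
Reading off the reduced rows gives x = 6, y = 4, z = -4.

x = 6, y = 4, z = -4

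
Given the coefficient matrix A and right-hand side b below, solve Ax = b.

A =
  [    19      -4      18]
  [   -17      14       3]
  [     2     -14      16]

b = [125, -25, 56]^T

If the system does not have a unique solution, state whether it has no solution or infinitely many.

Row-reduce the augmented matrix:
R1 ← R1 / (19).
R2 ← R2 + 17·R1.
R3 ← R3 − 2·R1.
R2 ← R2 / (198/19).
R1 ← R1 + 4/19·R2.
R3 ← R3 + 258/19·R2.
R3 ← R3 / (39).
R1 ← R1 − 4/3·R3.
R2 ← R2 − 11/6·R3.
Reading off the reduced rows gives x_1 = 3, x_2 = 1, x_3 = 4.

x_1 = 3, x_2 = 1, x_3 = 4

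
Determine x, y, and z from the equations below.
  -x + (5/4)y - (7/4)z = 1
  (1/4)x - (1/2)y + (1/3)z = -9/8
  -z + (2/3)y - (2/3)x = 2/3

x = -5/2, y = 3, z = 3

Row-reduce the augmented matrix:
R1 ← R1 / (-1).
R2 ← R2 − 1/4·R1.
R3 ← R3 + 2/3·R1.
R2 ← R2 / (-3/16).
R1 ← R1 + 5/4·R2.
R3 ← R3 + 1/6·R2.
R3 ← R3 / (7/27).
R1 ← R1 − 22/9·R3.
R2 ← R2 − 5/9·R3.
Reading off the reduced rows gives x = -5/2, y = 3, z = 3.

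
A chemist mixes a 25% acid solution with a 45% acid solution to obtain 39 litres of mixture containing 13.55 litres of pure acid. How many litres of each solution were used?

Let a = litres of solution A, b = litres of solution B.
  a + b = 39
  (1/4)a + (9/20)b = 271/20
From equation 1: a = 39 − b.
Substitute into equation 2 and solve: b = 19.
Then a = 20.

litres of solution A: 20, litres of solution B: 19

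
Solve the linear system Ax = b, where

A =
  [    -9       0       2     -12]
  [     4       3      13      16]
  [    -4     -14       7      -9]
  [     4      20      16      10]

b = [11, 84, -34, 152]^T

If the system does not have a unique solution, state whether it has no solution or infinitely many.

x_1 = -3, x_2 = 4, x_3 = 4, x_4 = 2

Row-reduce the augmented matrix:
R1 ← R1 / (-9).
R2 ← R2 − 4·R1.
R3 ← R3 + 4·R1.
R4 ← R4 − 4·R1.
R2 ← R2 / (3).
R3 ← R3 + 14·R2.
R4 ← R4 − 20·R2.
R3 ← R3 / (1915/27).
R1 ← R1 + 2/9·R3.
R2 ← R2 − 125/27·R3.
R4 ← R4 + 2044/27·R3.
R4 ← R4 / (-6598/383).
R1 ← R1 − 566/383·R4.
R2 ← R2 − 209/383·R4.
R3 ← R3 − 249/383·R4.
Reading off the reduced rows gives x_1 = -3, x_2 = 4, x_3 = 4, x_4 = 2.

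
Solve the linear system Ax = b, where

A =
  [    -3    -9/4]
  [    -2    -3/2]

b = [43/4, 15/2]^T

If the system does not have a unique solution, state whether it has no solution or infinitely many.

no solution

Row-reduce:
R1 ← R1 / (-3).
R2 ← R2 + 2·R1.
Row 2 reduces to 0 = 1/3, a contradiction. The system is inconsistent.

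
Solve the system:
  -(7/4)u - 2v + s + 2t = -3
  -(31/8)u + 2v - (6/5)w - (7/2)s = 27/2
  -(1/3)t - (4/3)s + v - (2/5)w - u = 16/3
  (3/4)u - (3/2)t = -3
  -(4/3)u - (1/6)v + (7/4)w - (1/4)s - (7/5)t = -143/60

Row-reduce:
R1 ← R1 / (-7/4).
R2 ← R2 + 31/8·R1.
R3 ← R3 + 1·R1.
R4 ← R4 − 3/4·R1.
R5 ← R5 + 4/3·R1.
R2 ← R2 / (45/7).
R1 ← R1 − 8/7·R2.
R3 ← R3 − 15/7·R2.
R4 ← R4 + 6/7·R2.
R5 ← R5 − 19/14·R2.
Swap R3 and R4.
R3 ← R3 / (-4/25).
R1 ← R1 − 16/75·R3.
R2 ← R2 + 14/75·R3.
R5 ← R5 − 601/300·R3.
Swap R4 and R5.
R4 ← R4 / (-191/48).
R2 ← R2 + 1/2·R4.
R3 ← R3 − 25/12·R4.
Row 5 reduces to 0 = 1/3, a contradiction. The system is inconsistent.

no solution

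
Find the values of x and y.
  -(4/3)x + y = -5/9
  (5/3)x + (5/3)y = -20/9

Row-reduce the augmented matrix:
R1 ← R1 / (-4/3).
R2 ← R2 − 5/3·R1.
R2 ← R2 / (35/12).
R1 ← R1 + 3/4·R2.
Reading off the reduced rows gives x = -1/3, y = -1.

x = -1/3, y = -1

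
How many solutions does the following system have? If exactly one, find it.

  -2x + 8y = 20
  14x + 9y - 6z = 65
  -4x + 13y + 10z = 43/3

x = 2, y = 3, z = -5/3

Row-reduce the augmented matrix:
R1 ← R1 / (-2).
R2 ← R2 − 14·R1.
R3 ← R3 + 4·R1.
R2 ← R2 / (65).
R1 ← R1 + 4·R2.
R3 ← R3 + 3·R2.
R3 ← R3 / (632/65).
R1 ← R1 + 24/65·R3.
R2 ← R2 + 6/65·R3.
Reading off the reduced rows gives x = 2, y = 3, z = -5/3.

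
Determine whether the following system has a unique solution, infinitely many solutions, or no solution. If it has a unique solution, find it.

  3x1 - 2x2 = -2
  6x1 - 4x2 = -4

infinitely many solutions

Row-reduce:
R1 ← R1 / (3).
R2 ← R2 − 6·R1.
Rank is 1 with 2 unknowns, leaving x2 free.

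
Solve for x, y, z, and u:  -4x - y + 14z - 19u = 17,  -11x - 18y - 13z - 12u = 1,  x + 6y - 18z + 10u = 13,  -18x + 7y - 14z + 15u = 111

x = -5, y = 3, z = 0, u = 0

Row-reduce the augmented matrix:
R1 ← R1 / (-4).
R2 ← R2 + 11·R1.
R3 ← R3 − 1·R1.
R4 ← R4 + 18·R1.
R2 ← R2 / (-61/4).
R1 ← R1 − 1/4·R2.
R3 ← R3 − 23/4·R2.
R4 ← R4 − 23/2·R2.
R3 ← R3 / (-2069/61).
R1 ← R1 + 265/61·R3.
R2 ← R2 − 206/61·R3.
R4 ← R4 + 7066/61·R3.
R4 ← R4 / (126402/2069).
R1 ← R1 − 5780/2069·R4.
R2 ← R2 + 1253/2069·R4.
R3 ← R3 + 1246/2069·R4.
Reading off the reduced rows gives x = -5, y = 3, z = 0, u = 0.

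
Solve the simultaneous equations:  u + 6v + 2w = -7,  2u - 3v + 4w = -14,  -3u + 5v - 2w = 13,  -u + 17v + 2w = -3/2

Row-reduce:
R2 ← R2 − 2·R1.
R3 ← R3 + 3·R1.
R4 ← R4 + 1·R1.
R2 ← R2 / (-15).
R1 ← R1 − 6·R2.
R3 ← R3 − 23·R2.
R4 ← R4 − 23·R2.
R3 ← R3 / (4).
R1 ← R1 − 2·R3.
R4 ← R4 − 4·R3.
Row 4 reduces to 0 = -1/2, a contradiction. The system is inconsistent.

no solution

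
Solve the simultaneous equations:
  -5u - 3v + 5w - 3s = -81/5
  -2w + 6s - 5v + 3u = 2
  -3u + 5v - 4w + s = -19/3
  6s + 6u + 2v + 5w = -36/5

u = 3, v = -3/5, w = -2, s = -7/3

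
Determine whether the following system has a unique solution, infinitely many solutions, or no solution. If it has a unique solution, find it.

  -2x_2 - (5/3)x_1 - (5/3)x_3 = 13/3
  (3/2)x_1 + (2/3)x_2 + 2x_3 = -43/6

Row-reduce:
R1 ← R1 / (-5/3).
R2 ← R2 − 3/2·R1.
R2 ← R2 / (-17/15).
R1 ← R1 − 6/5·R2.
Rank is 2 with 3 unknowns, leaving x_3 free.

infinitely many solutions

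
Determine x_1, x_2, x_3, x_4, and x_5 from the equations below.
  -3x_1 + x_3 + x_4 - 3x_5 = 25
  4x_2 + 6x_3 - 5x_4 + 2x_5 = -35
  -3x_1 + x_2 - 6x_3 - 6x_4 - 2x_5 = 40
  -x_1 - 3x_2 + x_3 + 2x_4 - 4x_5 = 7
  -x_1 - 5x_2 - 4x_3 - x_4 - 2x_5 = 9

x_1 = -6, x_2 = 4, x_3 = -5, x_4 = 3, x_5 = -3

Row-reduce the augmented matrix:
R1 ← R1 / (-3).
R3 ← R3 + 3·R1.
R4 ← R4 + 1·R1.
R5 ← R5 + 1·R1.
R2 ← R2 / (4).
R3 ← R3 − 1·R2.
R4 ← R4 + 3·R2.
R5 ← R5 + 5·R2.
R3 ← R3 / (-17/2).
R1 ← R1 + 1/3·R3.
R2 ← R2 − 3/2·R3.
R4 ← R4 − 31/6·R3.
R5 ← R5 − 19/6·R3.
R4 ← R4 / (-569/102).
R1 ← R1 + 11/102·R4.
R2 ← R2 + 77/34·R4.
R3 ← R3 − 23/34·R4.
R5 ← R5 + 496/51·R4.
R5 ← R5 / (2146/569).
R1 ← R1 − 571/569·R5.
R2 ← R2 − 611/569·R5.
R3 ← R3 + 116/569·R5.
R4 ← R4 − 122/569·R5.
Reading off the reduced rows gives x_1 = -6, x_2 = 4, x_3 = -5, x_4 = 3, x_5 = -3.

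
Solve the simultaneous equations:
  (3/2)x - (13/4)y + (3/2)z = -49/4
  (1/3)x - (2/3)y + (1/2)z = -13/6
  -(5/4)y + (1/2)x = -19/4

Row-reduce:
R1 ← R1 / (3/2).
R2 ← R2 − 1/3·R1.
R3 ← R3 − 1/2·R1.
R2 ← R2 / (1/18).
R1 ← R1 + 13/6·R2.
R3 ← R3 + 1/6·R2.
Row 3 reduces to 0 = 1, a contradiction. The system is inconsistent.

no solution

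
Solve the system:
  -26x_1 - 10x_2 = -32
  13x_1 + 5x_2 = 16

infinitely many solutions

Row-reduce:
R1 ← R1 / (-26).
R2 ← R2 − 13·R1.
Rank is 1 with 2 unknowns, leaving x_2 free.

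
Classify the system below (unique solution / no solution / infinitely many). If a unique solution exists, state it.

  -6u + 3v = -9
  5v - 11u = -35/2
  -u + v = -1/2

u = 5/2, v = 2

Row-reduce the augmented matrix:
R1 ← R1 / (-6).
R2 ← R2 + 11·R1.
R3 ← R3 + 1·R1.
R2 ← R2 / (-1/2).
R1 ← R1 + 1/2·R2.
R3 ← R3 − 1/2·R2.
R3 reduces to 0 = 0, so the extra equation is consistent.
Reading off the reduced rows gives u = 5/2, v = 2.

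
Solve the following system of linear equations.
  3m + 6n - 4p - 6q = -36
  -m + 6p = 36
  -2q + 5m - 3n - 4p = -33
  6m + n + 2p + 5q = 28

m = 0, n = 1, p = 6, q = 3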